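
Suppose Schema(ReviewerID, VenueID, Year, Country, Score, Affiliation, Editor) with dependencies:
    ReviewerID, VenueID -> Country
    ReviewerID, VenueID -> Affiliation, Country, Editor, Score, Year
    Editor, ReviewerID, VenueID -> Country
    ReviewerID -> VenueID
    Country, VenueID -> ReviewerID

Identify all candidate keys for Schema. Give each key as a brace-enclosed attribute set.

{ReviewerID} is a candidate key since {ReviewerID}⁺ = {Affiliation, Country, Editor, ReviewerID, Score, VenueID, Year} covers every attribute.
{Country, VenueID} is a candidate key since {Country, VenueID}⁺ = {Affiliation, Country, Editor, ReviewerID, Score, VenueID, Year} covers every attribute.
These are minimal and exhaustive — every other superkey contains one of them.

{Country, VenueID}, {ReviewerID}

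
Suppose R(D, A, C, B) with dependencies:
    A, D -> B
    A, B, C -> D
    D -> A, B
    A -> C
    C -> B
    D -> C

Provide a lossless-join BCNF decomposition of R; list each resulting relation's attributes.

{A, C, D}; {B, C}

Candidate keys of the original relation: {A}, {D}.
Within {A, B, C, D}: {C}⁺ ∩ {A, B, C, D} = {B, C}, not the whole set, so C -> B violates BCNF; decompose into {B, C} and {A, C, D}.
{B, C}: every determinant is a superkey — BCNF.
{A, C, D}: every determinant is a superkey — BCNF.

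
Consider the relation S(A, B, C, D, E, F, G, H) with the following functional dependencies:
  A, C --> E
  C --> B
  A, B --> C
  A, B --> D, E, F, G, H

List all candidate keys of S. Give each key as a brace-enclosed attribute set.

Attributes never on any right-hand side: {A} — every candidate key must contain it.
{A, B}⁺ = {A, B, C, D, E, F, G, H} — all of the relation — so {A, B} is a candidate key.
{A, C}⁺ = {A, B, C, D, E, F, G, H} — all of the relation — so {A, C} is a candidate key.
These are minimal and exhaustive — every other superkey contains one of them.

{A, B}, {A, C}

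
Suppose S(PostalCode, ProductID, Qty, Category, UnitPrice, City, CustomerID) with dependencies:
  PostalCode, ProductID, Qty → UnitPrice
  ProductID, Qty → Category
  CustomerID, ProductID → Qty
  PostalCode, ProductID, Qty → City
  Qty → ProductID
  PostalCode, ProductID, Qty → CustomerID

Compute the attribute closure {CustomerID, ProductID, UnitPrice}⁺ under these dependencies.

{Category, CustomerID, ProductID, Qty, UnitPrice}

Start with {CustomerID, ProductID, UnitPrice}.
CustomerID, ProductID → Qty applies; add {Qty} → now {CustomerID, ProductID, Qty, UnitPrice}.
ProductID, Qty → Category applies; add {Category} → now {Category, CustomerID, ProductID, Qty, UnitPrice}.
No further FD applies.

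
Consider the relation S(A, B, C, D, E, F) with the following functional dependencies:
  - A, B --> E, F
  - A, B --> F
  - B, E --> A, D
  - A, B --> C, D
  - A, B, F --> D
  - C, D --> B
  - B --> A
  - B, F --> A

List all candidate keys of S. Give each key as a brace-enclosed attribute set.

Closure of {B} is {A, B, C, D, E, F}, the whole schema; {B} is a candidate key.
Closure of {C, D} is {A, B, C, D, E, F}, the whole schema; {C, D} is a candidate key.
Any other superkey properly contains one of these, so there are no further candidate keys.

{B}, {C, D}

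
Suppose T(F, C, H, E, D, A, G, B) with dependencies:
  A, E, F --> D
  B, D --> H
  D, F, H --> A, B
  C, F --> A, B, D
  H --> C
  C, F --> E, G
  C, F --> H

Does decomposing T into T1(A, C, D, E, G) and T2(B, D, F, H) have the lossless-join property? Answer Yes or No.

No

The shared attributes are {D} and {D}⁺ = {D}.
Neither T1 nor T2 is contained in that closure, so the decomposition is lossy.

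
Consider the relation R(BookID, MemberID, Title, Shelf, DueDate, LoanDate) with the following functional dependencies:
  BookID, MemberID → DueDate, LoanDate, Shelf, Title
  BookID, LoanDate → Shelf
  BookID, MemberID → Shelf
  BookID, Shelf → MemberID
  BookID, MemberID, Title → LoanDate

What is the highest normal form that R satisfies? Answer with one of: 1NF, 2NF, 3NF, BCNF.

Candidate keys: {BookID, LoanDate}, {BookID, MemberID}, {BookID, Shelf}. Prime attributes: {BookID, LoanDate, MemberID, Shelf}.
The left-hand side of every FD is a superkey, so BCNF is satisfied.

BCNF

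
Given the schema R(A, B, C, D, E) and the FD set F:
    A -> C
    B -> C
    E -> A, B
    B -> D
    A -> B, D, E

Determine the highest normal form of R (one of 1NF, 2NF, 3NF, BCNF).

Candidate keys: {A}, {E}. Prime attributes: {A, E}.
For B -> C we have {B}⁺ = {B, C, D}; {B} is not a superkey, so BCNF fails.
B -> C has non-prime {C} on the right and a non-superkey on the left, so 3NF fails.
With only single-attribute keys there can be no partial dependency, so 2NF holds.

2NF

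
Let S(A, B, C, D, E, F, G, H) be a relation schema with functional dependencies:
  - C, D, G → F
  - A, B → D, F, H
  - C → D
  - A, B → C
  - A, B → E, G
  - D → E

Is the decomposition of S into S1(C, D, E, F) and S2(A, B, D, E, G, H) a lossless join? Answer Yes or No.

The shared attributes are {D, E} and {D, E}⁺ = {D, E}.
S1 ⊄ {D, E} and S2 ⊄ {D, E}, so the split is lossy.

No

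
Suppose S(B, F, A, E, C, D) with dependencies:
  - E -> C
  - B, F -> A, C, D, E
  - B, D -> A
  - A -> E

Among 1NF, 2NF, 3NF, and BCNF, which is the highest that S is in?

2NF

Candidate key: {B, F}. Prime attributes: {B, F}.
E -> C breaks BCNF: {E}⁺ = {C, E}, so {E} is not a superkey.
E -> C determines the non-prime attribute {C} from a non-superkey — 3NF is violated.
No non-prime attribute depends on a proper subset of any candidate key, so 2NF holds.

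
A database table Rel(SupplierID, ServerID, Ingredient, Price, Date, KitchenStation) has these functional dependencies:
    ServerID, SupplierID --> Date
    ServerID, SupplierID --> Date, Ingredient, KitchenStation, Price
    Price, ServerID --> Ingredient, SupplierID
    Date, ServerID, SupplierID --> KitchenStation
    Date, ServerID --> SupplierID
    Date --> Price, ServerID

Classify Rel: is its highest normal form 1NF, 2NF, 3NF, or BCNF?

Candidate keys: {Date}, {Price, ServerID}, {ServerID, SupplierID}. Prime attributes: {Date, Price, ServerID, SupplierID}.
The left-hand side of every FD is a superkey, so BCNF is satisfied.

BCNF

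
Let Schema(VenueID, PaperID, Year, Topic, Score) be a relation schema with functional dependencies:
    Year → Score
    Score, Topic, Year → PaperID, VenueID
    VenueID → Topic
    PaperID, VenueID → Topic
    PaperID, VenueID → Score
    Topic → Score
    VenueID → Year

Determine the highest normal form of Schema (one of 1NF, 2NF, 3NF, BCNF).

Candidate keys: {Topic, Year}, {VenueID}. Prime attributes: {Topic, VenueID, Year}.
For Year → Score we have {Year}⁺ = {Score, Year}; {Year} is not a superkey, so BCNF fails.
Because {Score} is non-prime and the left side of Year → Score is not a superkey, the relation is not in 3NF.
Since {Topic} ⊂ {Topic, Year} and {Topic}⁺ ⊇ {Score} with {Score} non-prime, there is a partial dependency; 2NF fails.

1NF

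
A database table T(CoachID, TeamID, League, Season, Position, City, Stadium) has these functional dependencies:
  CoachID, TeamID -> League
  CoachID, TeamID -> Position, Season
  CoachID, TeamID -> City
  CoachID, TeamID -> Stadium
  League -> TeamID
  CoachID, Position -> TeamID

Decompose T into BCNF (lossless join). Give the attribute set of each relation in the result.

{City, CoachID, League, Position, Season, Stadium}; {League, TeamID}

Candidate keys of the original relation: {CoachID, League}, {CoachID, Position}, {CoachID, TeamID}.
In {City, CoachID, League, Position, Season, Stadium, TeamID}, {League} is not a superkey ({League}⁺ restricted to this set is {League, TeamID}), so split on League -> TeamID into {League, TeamID} and {City, CoachID, League, Position, Season, Stadium}.
{League, TeamID}: every determinant is a superkey — BCNF.
{City, CoachID, League, Position, Season, Stadium}: every determinant is a superkey — BCNF.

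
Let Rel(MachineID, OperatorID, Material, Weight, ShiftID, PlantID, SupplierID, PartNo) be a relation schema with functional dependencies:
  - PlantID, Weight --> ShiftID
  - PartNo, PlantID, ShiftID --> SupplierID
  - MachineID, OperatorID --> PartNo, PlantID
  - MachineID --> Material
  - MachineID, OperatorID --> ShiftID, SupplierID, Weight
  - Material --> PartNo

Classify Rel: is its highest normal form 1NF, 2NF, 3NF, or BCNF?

Candidate key: {MachineID, OperatorID}. Prime attributes: {MachineID, OperatorID}.
For PlantID, Weight --> ShiftID we have {PlantID, Weight}⁺ = {PlantID, ShiftID, Weight}; {PlantID, Weight} is not a superkey, so BCNF fails.
PlantID, Weight --> ShiftID determines the non-prime attribute {ShiftID} from a non-superkey — 3NF is violated.
{MachineID} is a proper subset of the key {MachineID, OperatorID}, and {MachineID}⁺ contains the non-prime attributes {Material, PartNo} — a partial dependency, so 2NF is violated.

1NF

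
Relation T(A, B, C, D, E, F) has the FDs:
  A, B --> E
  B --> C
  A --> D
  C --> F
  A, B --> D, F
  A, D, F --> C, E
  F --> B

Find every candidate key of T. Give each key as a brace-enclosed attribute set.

No FD produces {A}, so it must be in every candidate key.
{A, B}⁺ = {A, B, C, D, E, F}, which is every attribute, so {A, B} is a candidate key.
{A, C}⁺ = {A, B, C, D, E, F}, which is every attribute, so {A, C} is a candidate key.
{A, F}⁺ = {A, B, C, D, E, F}, which is every attribute, so {A, F} is a candidate key.
These are minimal and exhaustive — every other superkey contains one of them.

{A, B}, {A, C}, {A, F}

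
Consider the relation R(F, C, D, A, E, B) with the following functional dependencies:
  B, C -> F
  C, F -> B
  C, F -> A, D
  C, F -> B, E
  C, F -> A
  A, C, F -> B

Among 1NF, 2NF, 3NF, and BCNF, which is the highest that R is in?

BCNF

Candidate keys: {B, C}, {C, F}. Prime attributes: {B, C, F}.
Every FD has a superkey on the left, so the relation is in BCNF.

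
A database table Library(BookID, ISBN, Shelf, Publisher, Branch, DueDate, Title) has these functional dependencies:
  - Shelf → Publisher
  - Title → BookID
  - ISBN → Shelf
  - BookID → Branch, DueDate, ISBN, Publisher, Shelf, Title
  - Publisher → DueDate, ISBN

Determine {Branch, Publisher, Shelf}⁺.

Start with {Branch, Publisher, Shelf}.
Publisher → DueDate, ISBN applies; add {DueDate, ISBN} → now {Branch, DueDate, ISBN, Publisher, Shelf}.
No further FD applies.

{Branch, DueDate, ISBN, Publisher, Shelf}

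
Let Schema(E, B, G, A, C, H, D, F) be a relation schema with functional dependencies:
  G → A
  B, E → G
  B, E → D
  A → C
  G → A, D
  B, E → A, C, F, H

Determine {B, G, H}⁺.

Start with {B, G, H}.
G → A applies; add {A} → now {A, B, G, H}.
A → C applies; add {C} → now {A, B, C, G, H}.
G → A, D applies; add {D} → now {A, B, C, D, G, H}.
No further FD applies.

{A, B, C, D, G, H}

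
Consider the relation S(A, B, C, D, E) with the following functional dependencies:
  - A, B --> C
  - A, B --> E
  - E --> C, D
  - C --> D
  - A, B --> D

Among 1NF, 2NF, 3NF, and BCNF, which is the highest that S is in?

2NF

Candidate key: {A, B}. Prime attributes: {A, B}.
For E --> C, D we have {E}⁺ = {C, D, E}; {E} is not a superkey, so BCNF fails.
E --> C, D has non-prime {C, D} on the right and a non-superkey on the left, so 3NF fails.
No non-prime attribute depends on a proper subset of any candidate key, so 2NF holds.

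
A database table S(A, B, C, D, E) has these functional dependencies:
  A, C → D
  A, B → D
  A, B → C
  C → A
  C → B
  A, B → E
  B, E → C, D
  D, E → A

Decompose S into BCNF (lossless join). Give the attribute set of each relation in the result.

{A, D, E}; {B, C, D, E}

Candidate keys of the original relation: {A, B}, {B, E}, {C}.
{A, B, C, D, E}: {D, E} determines {A, D, E} here but is not a superkey — split on D, E → A, giving {A, D, E} and {B, C, D, E}.
{A, D, E} has no BCNF violation.
{B, C, D, E} has no BCNF violation.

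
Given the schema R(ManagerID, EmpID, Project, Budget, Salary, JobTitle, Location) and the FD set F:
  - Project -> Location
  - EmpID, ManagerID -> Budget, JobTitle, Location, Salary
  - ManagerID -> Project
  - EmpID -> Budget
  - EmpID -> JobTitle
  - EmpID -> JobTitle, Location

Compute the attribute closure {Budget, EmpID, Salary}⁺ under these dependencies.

Start with {Budget, EmpID, Salary}.
EmpID -> JobTitle applies; add {JobTitle} → now {Budget, EmpID, JobTitle, Salary}.
EmpID -> JobTitle, Location applies; add {Location} → now {Budget, EmpID, JobTitle, Location, Salary}.
No further FD applies.

{Budget, EmpID, JobTitle, Location, Salary}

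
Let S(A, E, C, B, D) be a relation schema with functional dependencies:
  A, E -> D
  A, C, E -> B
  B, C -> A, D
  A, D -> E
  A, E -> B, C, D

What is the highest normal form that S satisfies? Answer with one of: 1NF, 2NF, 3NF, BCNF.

BCNF

Candidate keys: {A, D}, {A, E}, {B, C}. Prime attributes: {A, B, C, D, E}.
The left-hand side of every FD is a superkey, so BCNF is satisfied.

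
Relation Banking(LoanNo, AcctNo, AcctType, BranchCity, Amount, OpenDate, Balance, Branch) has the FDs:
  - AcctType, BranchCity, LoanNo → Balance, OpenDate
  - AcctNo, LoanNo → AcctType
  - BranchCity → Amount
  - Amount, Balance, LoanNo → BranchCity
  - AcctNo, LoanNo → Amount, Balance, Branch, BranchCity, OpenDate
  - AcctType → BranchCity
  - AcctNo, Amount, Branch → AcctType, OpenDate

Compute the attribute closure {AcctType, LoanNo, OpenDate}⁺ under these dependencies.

Start with {AcctType, LoanNo, OpenDate}.
AcctType → BranchCity applies; add {BranchCity} → now {AcctType, BranchCity, LoanNo, OpenDate}.
AcctType, BranchCity, LoanNo → Balance, OpenDate applies; add {Balance} → now {AcctType, Balance, BranchCity, LoanNo, OpenDate}.
BranchCity → Amount applies; add {Amount} → now {AcctType, Amount, Balance, BranchCity, LoanNo, OpenDate}.
No further FD applies.

{AcctType, Amount, Balance, BranchCity, LoanNo, OpenDate}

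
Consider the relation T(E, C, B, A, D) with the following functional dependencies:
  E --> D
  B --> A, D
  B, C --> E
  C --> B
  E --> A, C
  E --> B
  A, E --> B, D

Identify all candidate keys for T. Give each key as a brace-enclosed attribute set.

{C}, {E}

{C}⁺ = {A, B, C, D, E}, which is every attribute, so {C} is a candidate key.
{E}⁺ = {A, B, C, D, E}, which is every attribute, so {E} is a candidate key.
Any other superkey properly contains one of these, so there are no further candidate keys.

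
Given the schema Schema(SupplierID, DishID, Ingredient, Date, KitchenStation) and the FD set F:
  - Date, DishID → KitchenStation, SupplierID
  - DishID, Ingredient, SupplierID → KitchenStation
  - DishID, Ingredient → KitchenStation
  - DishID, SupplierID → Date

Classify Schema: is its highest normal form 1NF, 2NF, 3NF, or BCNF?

1NF

Candidate keys: {Date, DishID, Ingredient}, {DishID, Ingredient, SupplierID}. Prime attributes: {Date, DishID, Ingredient, SupplierID}.
For Date, DishID → KitchenStation, SupplierID we have {Date, DishID}⁺ = {Date, DishID, KitchenStation, SupplierID}; {Date, DishID} is not a superkey, so BCNF fails.
Because {KitchenStation} is non-prime and the left side of Date, DishID → KitchenStation, SupplierID is not a superkey, the relation is not in 3NF.
{Date, DishID} is a proper subset of the key {Date, DishID, Ingredient}, and {Date, DishID}⁺ contains the non-prime attribute {KitchenStation} — a partial dependency, so 2NF is violated.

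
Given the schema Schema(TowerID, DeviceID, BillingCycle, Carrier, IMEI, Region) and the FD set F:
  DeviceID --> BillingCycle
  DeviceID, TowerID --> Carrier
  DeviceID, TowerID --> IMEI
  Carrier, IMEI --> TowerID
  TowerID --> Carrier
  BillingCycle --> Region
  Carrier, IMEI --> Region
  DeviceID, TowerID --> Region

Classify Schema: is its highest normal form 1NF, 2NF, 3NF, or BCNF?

1NF

Candidate keys: {Carrier, DeviceID, IMEI}, {DeviceID, TowerID}. Prime attributes: {Carrier, DeviceID, IMEI, TowerID}.
DeviceID --> BillingCycle breaks BCNF: {DeviceID}⁺ = {BillingCycle, DeviceID, Region}, so {DeviceID} is not a superkey.
DeviceID --> BillingCycle determines the non-prime attribute {BillingCycle} from a non-superkey — 3NF is violated.
{DeviceID} is a proper subset of the key {DeviceID, TowerID}, and {DeviceID}⁺ contains the non-prime attributes {BillingCycle, Region} — a partial dependency, so 2NF is violated.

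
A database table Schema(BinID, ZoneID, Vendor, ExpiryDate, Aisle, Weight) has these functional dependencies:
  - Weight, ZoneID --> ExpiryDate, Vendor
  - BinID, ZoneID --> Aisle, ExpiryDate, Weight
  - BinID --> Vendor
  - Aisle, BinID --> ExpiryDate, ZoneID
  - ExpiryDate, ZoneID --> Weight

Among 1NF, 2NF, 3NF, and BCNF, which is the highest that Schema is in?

1NF

Candidate keys: {Aisle, BinID}, {BinID, ZoneID}. Prime attributes: {Aisle, BinID, ZoneID}.
For Weight, ZoneID --> ExpiryDate, Vendor we have {Weight, ZoneID}⁺ = {ExpiryDate, Vendor, Weight, ZoneID}; {Weight, ZoneID} is not a superkey, so BCNF fails.
Weight, ZoneID --> ExpiryDate, Vendor has non-prime {ExpiryDate, Vendor} on the right and a non-superkey on the left, so 3NF fails.
Since {BinID} ⊂ {Aisle, BinID} and {BinID}⁺ ⊇ {Vendor} with {Vendor} non-prime, there is a partial dependency; 2NF fails.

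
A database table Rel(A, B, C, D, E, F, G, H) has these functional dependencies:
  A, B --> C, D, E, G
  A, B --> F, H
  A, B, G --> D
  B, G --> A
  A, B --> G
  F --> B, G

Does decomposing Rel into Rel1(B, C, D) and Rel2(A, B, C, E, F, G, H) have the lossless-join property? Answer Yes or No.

Rel1 ∩ Rel2 = {B, C}; its closure under F is {B, C}.
The closure covers neither Rel1 nor Rel2 entirely; the join is not lossless.

No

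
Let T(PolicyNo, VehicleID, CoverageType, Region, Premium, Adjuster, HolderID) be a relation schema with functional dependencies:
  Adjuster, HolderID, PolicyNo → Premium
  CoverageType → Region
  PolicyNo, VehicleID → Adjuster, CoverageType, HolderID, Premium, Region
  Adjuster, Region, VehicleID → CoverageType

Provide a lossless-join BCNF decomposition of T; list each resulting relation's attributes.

{Adjuster, CoverageType, HolderID, PolicyNo, VehicleID}; {Adjuster, HolderID, PolicyNo, Premium}; {CoverageType, Region}

Candidate key of the original relation: {PolicyNo, VehicleID}.
In {Adjuster, CoverageType, HolderID, PolicyNo, Premium, Region, VehicleID}, {Adjuster, HolderID, PolicyNo} is not a superkey ({Adjuster, HolderID, PolicyNo}⁺ restricted to this set is {Adjuster, HolderID, PolicyNo, Premium}), so split on Adjuster, HolderID, PolicyNo → Premium into {Adjuster, HolderID, PolicyNo, Premium} and {Adjuster, CoverageType, HolderID, PolicyNo, Region, VehicleID}.
{Adjuster, HolderID, PolicyNo, Premium}: every determinant is a superkey — BCNF.
In {Adjuster, CoverageType, HolderID, PolicyNo, Region, VehicleID}, {CoverageType} is not a superkey ({CoverageType}⁺ restricted to this set is {CoverageType, Region}), so split on CoverageType → Region into {CoverageType, Region} and {Adjuster, CoverageType, HolderID, PolicyNo, VehicleID}.
{CoverageType, Region}: every determinant is a superkey — BCNF.
{Adjuster, CoverageType, HolderID, PolicyNo, VehicleID}: every determinant is a superkey — BCNF.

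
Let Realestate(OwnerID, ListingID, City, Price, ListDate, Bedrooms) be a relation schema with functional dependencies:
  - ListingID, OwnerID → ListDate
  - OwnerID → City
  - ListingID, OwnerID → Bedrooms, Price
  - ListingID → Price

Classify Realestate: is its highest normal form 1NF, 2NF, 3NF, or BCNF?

1NF

Candidate key: {ListingID, OwnerID}. Prime attributes: {ListingID, OwnerID}.
OwnerID → City breaks BCNF: {OwnerID}⁺ = {City, OwnerID}, so {OwnerID} is not a superkey.
Because {City} is non-prime and the left side of OwnerID → City is not a superkey, the relation is not in 3NF.
The proper key subset {ListingID} of {ListingID, OwnerID} determines non-prime {Price}, so the relation is not even in 2NF.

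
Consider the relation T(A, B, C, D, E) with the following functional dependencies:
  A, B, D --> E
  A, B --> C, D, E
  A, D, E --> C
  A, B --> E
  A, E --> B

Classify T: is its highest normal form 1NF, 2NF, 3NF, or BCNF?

Candidate keys: {A, B}, {A, E}. Prime attributes: {A, B, E}.
Each dependency's left side is a superkey — BCNF holds.

BCNF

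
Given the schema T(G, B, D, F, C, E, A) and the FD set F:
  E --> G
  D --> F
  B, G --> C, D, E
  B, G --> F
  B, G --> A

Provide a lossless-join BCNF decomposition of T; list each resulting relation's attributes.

Candidate keys of the original relation: {B, E}, {B, G}.
In {A, B, C, D, E, F, G}, {E} is not a superkey ({E}⁺ restricted to this set is {E, G}), so split on E --> G into {E, G} and {A, B, C, D, E, F}.
{E, G} is in BCNF.
In {A, B, C, D, E, F}, {D} is not a superkey ({D}⁺ restricted to this set is {D, F}), so split on D --> F into {D, F} and {A, B, C, D, E}.
{D, F} is in BCNF.
{A, B, C, D, E} is in BCNF.

{A, B, C, D, E}; {D, F}; {E, G}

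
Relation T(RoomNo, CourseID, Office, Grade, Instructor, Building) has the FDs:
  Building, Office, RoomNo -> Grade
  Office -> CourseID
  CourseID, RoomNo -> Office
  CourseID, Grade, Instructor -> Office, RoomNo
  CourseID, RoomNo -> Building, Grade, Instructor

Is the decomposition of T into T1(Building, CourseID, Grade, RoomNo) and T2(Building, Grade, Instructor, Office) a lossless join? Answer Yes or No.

Common attributes: {Building, Grade}; their closure is {Building, Grade}.
Neither T1 nor T2 is contained in that closure, so the decomposition is lossy.

No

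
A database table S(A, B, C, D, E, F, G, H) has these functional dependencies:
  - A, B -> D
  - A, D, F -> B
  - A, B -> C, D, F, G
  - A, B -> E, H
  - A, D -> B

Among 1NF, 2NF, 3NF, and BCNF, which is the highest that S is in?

BCNF

Candidate keys: {A, B}, {A, D}. Prime attributes: {A, B, D}.
Each dependency's left side is a superkey — BCNF holds.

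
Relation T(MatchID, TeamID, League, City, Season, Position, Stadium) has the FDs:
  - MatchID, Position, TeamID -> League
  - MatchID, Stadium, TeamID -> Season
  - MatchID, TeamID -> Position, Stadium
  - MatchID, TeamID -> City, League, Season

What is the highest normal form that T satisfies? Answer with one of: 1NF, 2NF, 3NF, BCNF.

BCNF

Candidate key: {MatchID, TeamID}. Prime attributes: {MatchID, TeamID}.
The left-hand side of every FD is a superkey, so BCNF is satisfied.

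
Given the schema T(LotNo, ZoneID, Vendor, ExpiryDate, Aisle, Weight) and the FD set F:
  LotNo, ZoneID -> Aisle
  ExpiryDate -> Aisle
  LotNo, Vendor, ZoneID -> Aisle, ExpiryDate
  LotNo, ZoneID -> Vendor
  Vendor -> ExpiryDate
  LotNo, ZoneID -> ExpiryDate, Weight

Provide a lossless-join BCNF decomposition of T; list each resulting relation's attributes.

Candidate key of the original relation: {LotNo, ZoneID}.
Within {Aisle, ExpiryDate, LotNo, Vendor, Weight, ZoneID}: {ExpiryDate}⁺ ∩ {Aisle, ExpiryDate, LotNo, Vendor, Weight, ZoneID} = {Aisle, ExpiryDate}, not the whole set, so ExpiryDate -> Aisle violates BCNF; decompose into {Aisle, ExpiryDate} and {ExpiryDate, LotNo, Vendor, Weight, ZoneID}.
{Aisle, ExpiryDate}: every determinant is a superkey — BCNF.
Within {ExpiryDate, LotNo, Vendor, Weight, ZoneID}: {Vendor}⁺ ∩ {ExpiryDate, LotNo, Vendor, Weight, ZoneID} = {ExpiryDate, Vendor}, not the whole set, so Vendor -> ExpiryDate violates BCNF; decompose into {ExpiryDate, Vendor} and {LotNo, Vendor, Weight, ZoneID}.
{ExpiryDate, Vendor}: every determinant is a superkey — BCNF.
{LotNo, Vendor, Weight, ZoneID}: every determinant is a superkey — BCNF.

{Aisle, ExpiryDate}; {ExpiryDate, Vendor}; {LotNo, Vendor, Weight, ZoneID}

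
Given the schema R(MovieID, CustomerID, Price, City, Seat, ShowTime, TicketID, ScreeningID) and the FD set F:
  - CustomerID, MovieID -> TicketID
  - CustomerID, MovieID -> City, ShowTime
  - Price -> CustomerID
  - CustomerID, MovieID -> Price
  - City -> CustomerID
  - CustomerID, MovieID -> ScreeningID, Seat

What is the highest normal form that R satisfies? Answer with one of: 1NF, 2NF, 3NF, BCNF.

Candidate keys: {City, MovieID}, {CustomerID, MovieID}, {MovieID, Price}. Prime attributes: {City, CustomerID, MovieID, Price}.
For Price -> CustomerID we have {Price}⁺ = {CustomerID, Price}; {Price} is not a superkey, so BCNF fails.
Since {CustomerID} ⊆ prime attributes and every other non-superkey FD also has a prime right side, the schema is in 3NF.

3NF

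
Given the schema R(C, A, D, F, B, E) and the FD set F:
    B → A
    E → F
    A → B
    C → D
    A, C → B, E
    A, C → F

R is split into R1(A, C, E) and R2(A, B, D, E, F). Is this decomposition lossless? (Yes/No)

R1 ∩ R2 = {A, E}; its closure under F is {A, B, E, F}.
Neither R1 nor R2 is contained in that closure, so the decomposition is lossy.

No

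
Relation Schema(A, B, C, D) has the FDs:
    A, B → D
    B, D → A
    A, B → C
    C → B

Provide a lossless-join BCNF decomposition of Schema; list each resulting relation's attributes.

{A, C, D}; {B, C}

Candidate keys of the original relation: {A, B}, {A, C}, {B, D}, {C, D}.
Within {A, B, C, D}: {C}⁺ ∩ {A, B, C, D} = {B, C}, not the whole set, so C → B violates BCNF; decompose into {B, C} and {A, C, D}.
{B, C} has no BCNF violation.
{A, C, D} has no BCNF violation.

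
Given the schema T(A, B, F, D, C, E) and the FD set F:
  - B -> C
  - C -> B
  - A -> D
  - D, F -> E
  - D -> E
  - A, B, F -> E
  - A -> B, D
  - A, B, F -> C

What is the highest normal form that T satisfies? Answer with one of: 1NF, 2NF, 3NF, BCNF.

Candidate key: {A, F}. Prime attributes: {A, F}.
For B -> C we have {B}⁺ = {B, C}; {B} is not a superkey, so BCNF fails.
Because {C} is non-prime and the left side of B -> C is not a superkey, the relation is not in 3NF.
{A} is a proper subset of the key {A, F}, and {A}⁺ contains the non-prime attributes {B, C, D, E} — a partial dependency, so 2NF is violated.

1NF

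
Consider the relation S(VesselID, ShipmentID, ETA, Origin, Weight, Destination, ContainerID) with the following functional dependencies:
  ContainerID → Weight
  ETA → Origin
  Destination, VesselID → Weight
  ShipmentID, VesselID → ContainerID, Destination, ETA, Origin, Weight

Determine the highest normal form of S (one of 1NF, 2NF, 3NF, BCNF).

2NF

Candidate key: {ShipmentID, VesselID}. Prime attributes: {ShipmentID, VesselID}.
ContainerID → Weight: {ContainerID}⁺ = {ContainerID, Weight}, which is not all of the attributes, so the left side is not a superkey — BCNF is violated.
ContainerID → Weight has non-prime {Weight} on the right and a non-superkey on the left, so 3NF fails.
No non-prime attribute depends on a proper subset of any candidate key, so 2NF holds.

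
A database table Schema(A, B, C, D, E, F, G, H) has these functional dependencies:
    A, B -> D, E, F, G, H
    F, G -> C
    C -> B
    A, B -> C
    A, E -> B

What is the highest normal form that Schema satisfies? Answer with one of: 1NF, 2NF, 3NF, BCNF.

3NF

Candidate keys: {A, B}, {A, C}, {A, E}, {A, F, G}. Prime attributes: {A, B, C, E, F, G}.
For F, G -> C we have {F, G}⁺ = {B, C, F, G}; {F, G} is not a superkey, so BCNF fails.
Since {C} ⊆ prime attributes and every other non-superkey FD also has a prime right side, the schema is in 3NF.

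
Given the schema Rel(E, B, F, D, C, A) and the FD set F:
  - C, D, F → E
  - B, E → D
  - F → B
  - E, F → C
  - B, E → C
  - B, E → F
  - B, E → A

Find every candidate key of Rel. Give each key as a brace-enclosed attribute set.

{B, E}, {C, D, F}, {E, F}

Closure of {B, E} is {A, B, C, D, E, F}, the whole schema; {B, E} is a candidate key.
Closure of {E, F} is {A, B, C, D, E, F}, the whole schema; {E, F} is a candidate key.
Closure of {C, D, F} is {A, B, C, D, E, F}, the whole schema; {C, D, F} is a candidate key.
These are minimal and exhaustive — every other superkey contains one of them.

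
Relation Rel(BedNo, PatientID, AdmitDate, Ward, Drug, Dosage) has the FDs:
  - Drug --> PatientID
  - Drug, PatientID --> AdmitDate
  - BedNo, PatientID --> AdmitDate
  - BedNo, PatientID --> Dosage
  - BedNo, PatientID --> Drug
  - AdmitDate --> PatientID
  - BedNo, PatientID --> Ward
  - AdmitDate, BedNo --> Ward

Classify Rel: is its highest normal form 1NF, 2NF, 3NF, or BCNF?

3NF

Candidate keys: {AdmitDate, BedNo}, {BedNo, Drug}, {BedNo, PatientID}. Prime attributes: {AdmitDate, BedNo, Drug, PatientID}.
For Drug --> PatientID we have {Drug}⁺ = {AdmitDate, Drug, PatientID}; {Drug} is not a superkey, so BCNF fails.
Its right-hand attributes {PatientID} are all prime, as are those of every other non-superkey FD — the relation is in 3NF.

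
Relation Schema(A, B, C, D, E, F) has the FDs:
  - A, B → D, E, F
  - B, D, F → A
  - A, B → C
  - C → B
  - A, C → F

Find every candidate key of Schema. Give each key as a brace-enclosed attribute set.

{A, B}⁺ = {A, B, C, D, E, F}, which is every attribute, so {A, B} is a candidate key.
{A, C}⁺ = {A, B, C, D, E, F}, which is every attribute, so {A, C} is a candidate key.
{B, D, F}⁺ = {A, B, C, D, E, F}, which is every attribute, so {B, D, F} is a candidate key.
{C, D, F}⁺ = {A, B, C, D, E, F}, which is every attribute, so {C, D, F} is a candidate key.
Any other superkey properly contains one of these, so there are no further candidate keys.

{A, B}, {A, C}, {B, D, F}, {C, D, F}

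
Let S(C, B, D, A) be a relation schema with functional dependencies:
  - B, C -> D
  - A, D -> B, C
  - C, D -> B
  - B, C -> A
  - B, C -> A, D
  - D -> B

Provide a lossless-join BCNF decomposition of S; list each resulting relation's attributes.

{A, C, D}; {B, D}

Candidate keys of the original relation: {A, D}, {B, C}, {C, D}.
{A, B, C, D}: {D} determines {B, D} here but is not a superkey — split on D -> B, giving {B, D} and {A, C, D}.
{B, D} is in BCNF.
{A, C, D} is in BCNF.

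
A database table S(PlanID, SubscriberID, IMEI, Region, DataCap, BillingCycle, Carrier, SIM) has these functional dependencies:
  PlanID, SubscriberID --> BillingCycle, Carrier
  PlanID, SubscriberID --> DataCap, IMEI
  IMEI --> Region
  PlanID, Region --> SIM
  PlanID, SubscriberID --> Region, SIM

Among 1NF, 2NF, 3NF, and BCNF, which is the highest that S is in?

2NF

Candidate key: {PlanID, SubscriberID}. Prime attributes: {PlanID, SubscriberID}.
IMEI --> Region: {IMEI}⁺ = {IMEI, Region}, which is not all of the attributes, so the left side is not a superkey — BCNF is violated.
IMEI --> Region has non-prime {Region} on the right and a non-superkey on the left, so 3NF fails.
Checking every proper subset of each key, none determines a non-prime attribute — 2NF is satisfied.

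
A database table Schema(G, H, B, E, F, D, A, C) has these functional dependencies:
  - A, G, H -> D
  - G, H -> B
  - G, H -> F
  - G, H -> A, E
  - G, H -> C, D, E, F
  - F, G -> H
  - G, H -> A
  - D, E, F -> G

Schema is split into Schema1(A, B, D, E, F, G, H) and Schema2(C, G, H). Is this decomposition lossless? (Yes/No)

Yes

Common attributes: {G, H}; their closure is {A, B, C, D, E, F, G, H}.
Since Schema1 ⊆ {A, B, C, D, E, F, G, H}, the intersection is a superkey of Schema1; the decomposition is lossless.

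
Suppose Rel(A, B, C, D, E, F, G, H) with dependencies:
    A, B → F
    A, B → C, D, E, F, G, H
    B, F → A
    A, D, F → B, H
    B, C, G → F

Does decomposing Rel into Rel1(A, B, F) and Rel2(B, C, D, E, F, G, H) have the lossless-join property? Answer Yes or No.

Rel1 ∩ Rel2 = {B, F}; its closure under F is {A, B, C, D, E, F, G, H}.
Since Rel1 ⊆ {A, B, C, D, E, F, G, H}, the intersection is a superkey of Rel1; the decomposition is lossless.

Yes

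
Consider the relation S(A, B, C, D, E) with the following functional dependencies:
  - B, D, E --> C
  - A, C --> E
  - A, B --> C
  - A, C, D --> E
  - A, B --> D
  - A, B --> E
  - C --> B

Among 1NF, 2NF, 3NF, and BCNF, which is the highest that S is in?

3NF

Candidate keys: {A, B}, {A, C}. Prime attributes: {A, B, C}.
For B, D, E --> C we have {B, D, E}⁺ = {B, C, D, E}; {B, D, E} is not a superkey, so BCNF fails.
Since {C} ⊆ prime attributes and every other non-superkey FD also has a prime right side, the schema is in 3NF.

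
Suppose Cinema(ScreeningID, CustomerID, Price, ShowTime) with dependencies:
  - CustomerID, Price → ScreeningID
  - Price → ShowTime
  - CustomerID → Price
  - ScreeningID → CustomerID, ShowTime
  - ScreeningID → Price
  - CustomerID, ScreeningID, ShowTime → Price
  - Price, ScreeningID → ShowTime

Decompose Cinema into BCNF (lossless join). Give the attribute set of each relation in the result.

{CustomerID, Price, ScreeningID}; {Price, ShowTime}

Candidate keys of the original relation: {CustomerID}, {ScreeningID}.
Within {CustomerID, Price, ScreeningID, ShowTime}: {Price}⁺ ∩ {CustomerID, Price, ScreeningID, ShowTime} = {Price, ShowTime}, not the whole set, so Price → ShowTime violates BCNF; decompose into {Price, ShowTime} and {CustomerID, Price, ScreeningID}.
{Price, ShowTime} is in BCNF.
{CustomerID, Price, ScreeningID} is in BCNF.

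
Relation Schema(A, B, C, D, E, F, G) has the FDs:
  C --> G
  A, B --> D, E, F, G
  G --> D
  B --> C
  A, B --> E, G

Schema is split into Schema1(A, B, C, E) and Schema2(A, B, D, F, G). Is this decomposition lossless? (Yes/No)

Schema1 ∩ Schema2 = {A, B}; its closure under F is {A, B, C, D, E, F, G}.
Schema1 is contained in that closure, so Schema1 ∩ Schema2 --> Schema1 holds and the join is lossless.

Yes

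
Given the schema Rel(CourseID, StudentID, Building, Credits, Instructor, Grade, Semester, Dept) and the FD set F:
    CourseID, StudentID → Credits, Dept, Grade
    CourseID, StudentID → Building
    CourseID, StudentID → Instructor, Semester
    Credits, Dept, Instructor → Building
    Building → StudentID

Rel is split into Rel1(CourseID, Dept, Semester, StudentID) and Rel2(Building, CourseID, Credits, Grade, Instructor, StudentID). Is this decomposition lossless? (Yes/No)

The shared attributes are {CourseID, StudentID} and {CourseID, StudentID}⁺ = {Building, CourseID, Credits, Dept, Grade, Instructor, Semester, StudentID}.
This includes all of Rel1, so the common attributes are a superkey of Rel1 — the join is lossless.

Yes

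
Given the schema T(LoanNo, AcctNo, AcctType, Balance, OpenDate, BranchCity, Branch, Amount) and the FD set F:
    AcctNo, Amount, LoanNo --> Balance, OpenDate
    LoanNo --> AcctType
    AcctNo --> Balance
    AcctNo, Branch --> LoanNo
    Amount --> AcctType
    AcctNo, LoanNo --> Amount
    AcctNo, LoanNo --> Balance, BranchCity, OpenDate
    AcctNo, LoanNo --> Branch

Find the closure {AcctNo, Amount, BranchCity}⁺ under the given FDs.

{AcctNo, AcctType, Amount, Balance, BranchCity}

Start with {AcctNo, Amount, BranchCity}.
AcctNo --> Balance applies; add {Balance} → now {AcctNo, Amount, Balance, BranchCity}.
Amount --> AcctType applies; add {AcctType} → now {AcctNo, AcctType, Amount, Balance, BranchCity}.
No further FD applies.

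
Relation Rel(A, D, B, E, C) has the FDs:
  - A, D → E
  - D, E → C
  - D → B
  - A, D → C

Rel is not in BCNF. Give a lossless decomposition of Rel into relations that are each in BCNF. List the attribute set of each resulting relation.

Candidate key of the original relation: {A, D}.
In {A, B, C, D, E}, {D, E} is not a superkey ({D, E}⁺ restricted to this set is {B, C, D, E}), so split on D, E → B, C into {B, C, D, E} and {A, D, E}.
In {B, C, D, E}, {D} is not a superkey ({D}⁺ restricted to this set is {B, D}), so split on D → B into {B, D} and {C, D, E}.
{B, D} has no BCNF violation.
{C, D, E} has no BCNF violation.
{A, D, E} has no BCNF violation.

{A, D, E}; {B, D}; {C, D, E}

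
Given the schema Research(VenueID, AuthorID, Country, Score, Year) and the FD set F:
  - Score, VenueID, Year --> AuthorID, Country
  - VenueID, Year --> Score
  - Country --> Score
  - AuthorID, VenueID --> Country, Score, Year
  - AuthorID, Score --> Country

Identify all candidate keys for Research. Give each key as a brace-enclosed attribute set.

Attributes never on any right-hand side: {VenueID} — every candidate key must contain it.
{AuthorID, VenueID} is a candidate key since {AuthorID, VenueID}⁺ = {AuthorID, Country, Score, VenueID, Year} covers every attribute.
{VenueID, Year} is a candidate key since {VenueID, Year}⁺ = {AuthorID, Country, Score, VenueID, Year} covers every attribute.
Any other superkey properly contains one of these, so there are no further candidate keys.

{AuthorID, VenueID}, {VenueID, Year}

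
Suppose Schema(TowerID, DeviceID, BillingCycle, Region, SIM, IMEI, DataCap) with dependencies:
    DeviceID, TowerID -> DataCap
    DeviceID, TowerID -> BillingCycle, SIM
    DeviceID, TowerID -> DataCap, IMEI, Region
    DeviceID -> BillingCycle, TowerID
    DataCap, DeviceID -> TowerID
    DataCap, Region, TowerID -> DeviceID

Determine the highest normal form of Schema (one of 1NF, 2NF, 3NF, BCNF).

BCNF

Candidate keys: {DataCap, Region, TowerID}, {DeviceID}. Prime attributes: {DataCap, DeviceID, Region, TowerID}.
Each dependency's left side is a superkey — BCNF holds.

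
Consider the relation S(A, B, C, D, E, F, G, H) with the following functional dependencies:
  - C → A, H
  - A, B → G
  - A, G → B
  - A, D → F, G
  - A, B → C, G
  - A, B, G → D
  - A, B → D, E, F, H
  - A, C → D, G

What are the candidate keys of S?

{A, B}, {A, D}, {A, G}, {C}

Closure of {C} is {A, B, C, D, E, F, G, H}, the whole schema; {C} is a candidate key.
Closure of {A, B} is {A, B, C, D, E, F, G, H}, the whole schema; {A, B} is a candidate key.
Closure of {A, D} is {A, B, C, D, E, F, G, H}, the whole schema; {A, D} is a candidate key.
Closure of {A, G} is {A, B, C, D, E, F, G, H}, the whole schema; {A, G} is a candidate key.
Any other superkey properly contains one of these, so there are no further candidate keys.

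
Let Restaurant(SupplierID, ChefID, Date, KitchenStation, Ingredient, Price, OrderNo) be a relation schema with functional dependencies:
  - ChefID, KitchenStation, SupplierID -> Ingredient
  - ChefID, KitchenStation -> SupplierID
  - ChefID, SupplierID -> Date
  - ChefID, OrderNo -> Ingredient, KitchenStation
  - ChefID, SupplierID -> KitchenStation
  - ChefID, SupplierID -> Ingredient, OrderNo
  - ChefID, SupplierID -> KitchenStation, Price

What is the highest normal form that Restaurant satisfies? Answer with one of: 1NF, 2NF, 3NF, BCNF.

Candidate keys: {ChefID, KitchenStation}, {ChefID, OrderNo}, {ChefID, SupplierID}. Prime attributes: {ChefID, KitchenStation, OrderNo, SupplierID}.
Every FD has a superkey on the left, so the relation is in BCNF.

BCNF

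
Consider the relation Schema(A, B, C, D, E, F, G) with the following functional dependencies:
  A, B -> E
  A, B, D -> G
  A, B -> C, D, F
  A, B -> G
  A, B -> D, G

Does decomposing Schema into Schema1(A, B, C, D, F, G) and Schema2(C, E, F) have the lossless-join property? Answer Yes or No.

Common attributes: {C, F}; their closure is {C, F}.
Schema1 ⊄ {C, F} and Schema2 ⊄ {C, F}, so the split is lossy.

No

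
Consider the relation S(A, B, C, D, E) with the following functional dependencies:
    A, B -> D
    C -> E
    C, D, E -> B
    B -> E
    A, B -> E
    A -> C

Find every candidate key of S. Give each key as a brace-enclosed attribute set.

{A, B}, {A, D}

Attributes never on any right-hand side: {A} — every candidate key must contain it.
{A, B}⁺ = {A, B, C, D, E}, which is every attribute, so {A, B} is a candidate key.
{A, D}⁺ = {A, B, C, D, E}, which is every attribute, so {A, D} is a candidate key.
No proper subset of any of these is a key, and no other minimal superkey exists.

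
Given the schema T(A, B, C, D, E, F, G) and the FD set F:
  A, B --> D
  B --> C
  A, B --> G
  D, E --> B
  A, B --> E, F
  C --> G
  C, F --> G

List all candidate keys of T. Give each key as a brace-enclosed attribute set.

{A, B}, {A, D, E}

{A} never appears on the right of any FD, so every key must include it.
{A, B} is a candidate key since {A, B}⁺ = {A, B, C, D, E, F, G} covers every attribute.
{A, D, E} is a candidate key since {A, D, E}⁺ = {A, B, C, D, E, F, G} covers every attribute.
No proper subset of any of these is a key, and no other minimal superkey exists.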